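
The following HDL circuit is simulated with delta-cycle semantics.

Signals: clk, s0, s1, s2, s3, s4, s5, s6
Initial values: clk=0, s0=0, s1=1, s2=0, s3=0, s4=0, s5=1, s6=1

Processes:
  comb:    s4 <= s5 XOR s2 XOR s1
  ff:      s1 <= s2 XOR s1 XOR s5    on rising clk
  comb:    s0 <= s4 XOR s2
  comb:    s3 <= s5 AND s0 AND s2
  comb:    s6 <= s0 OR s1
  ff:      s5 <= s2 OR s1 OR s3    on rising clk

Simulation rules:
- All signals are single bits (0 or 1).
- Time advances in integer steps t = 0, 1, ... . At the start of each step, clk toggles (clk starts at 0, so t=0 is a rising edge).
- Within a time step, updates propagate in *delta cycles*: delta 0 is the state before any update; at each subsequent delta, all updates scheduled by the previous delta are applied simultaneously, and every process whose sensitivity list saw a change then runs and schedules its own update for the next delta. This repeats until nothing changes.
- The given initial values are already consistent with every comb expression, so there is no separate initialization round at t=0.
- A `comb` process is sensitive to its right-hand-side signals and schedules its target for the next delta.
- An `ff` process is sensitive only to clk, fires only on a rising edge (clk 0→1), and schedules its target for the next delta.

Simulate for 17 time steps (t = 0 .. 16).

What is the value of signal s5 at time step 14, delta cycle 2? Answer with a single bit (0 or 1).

0

t=0 Δ0: clk=0 s6=1 s4=0 s2=0 s0=0 s5=1 s3=0 s1=1
  Δ1: clk:0→1
  Δ2: s1:1→0
  Δ3: s6:1→0, s4:0→1
  Δ4: s0:0→1
  Δ5: s6:0→1
  (5Δ to stable)
t=1 Δ0: clk=1 s6=1 s4=1 s2=0 s0=1 s5=1 s3=0 s1=0
  Δ1: clk:1→0
  (1Δ to stable)
t=2 Δ0: clk=0 s6=1 s4=1 s2=0 s0=1 s5=1 s3=0 s1=0
  Δ1: clk:0→1
  Δ2: s5:1→0, s1:0→1
  (2Δ to stable)
t=3 Δ0: clk=1 s6=1 s4=1 s2=0 s0=1 s5=0 s3=0 s1=1
  Δ1: clk:1→0
  (1Δ to stable)
t=4 Δ0: clk=0 s6=1 s4=1 s2=0 s0=1 s5=0 s3=0 s1=1
  Δ1: clk:0→1
  Δ2: s5:0→1
  Δ3: s4:1→0
  Δ4: s0:1→0
  (4Δ to stable)
t=5 Δ0: clk=1 s6=1 s4=0 s2=0 s0=0 s5=1 s3=0 s1=1
  Δ1: clk:1→0
  (1Δ to stable)
t=6 Δ0: clk=0 s6=1 s4=0 s2=0 s0=0 s5=1 s3=0 s1=1
  Δ1: clk:0→1
  Δ2: s1:1→0
  Δ3: s6:1→0, s4:0→1
  Δ4: s0:0→1
  Δ5: s6:0→1
  (5Δ to stable)
t=7 Δ0: clk=1 s6=1 s4=1 s2=0 s0=1 s5=1 s3=0 s1=0
  Δ1: clk:1→0
  (1Δ to stable)
t=8 Δ0: clk=0 s6=1 s4=1 s2=0 s0=1 s5=1 s3=0 s1=0
  Δ1: clk:0→1
  Δ2: s5:1→0, s1:0→1
  (2Δ to stable)
t=9 Δ0: clk=1 s6=1 s4=1 s2=0 s0=1 s5=0 s3=0 s1=1
  Δ1: clk:1→0
  (1Δ to stable)
t=10 Δ0: clk=0 s6=1 s4=1 s2=0 s0=1 s5=0 s3=0 s1=1
  Δ1: clk:0→1
  Δ2: s5:0→1
  Δ3: s4:1→0
  Δ4: s0:1→0
  (4Δ to stable)
t=11 Δ0: clk=1 s6=1 s4=0 s2=0 s0=0 s5=1 s3=0 s1=1
  Δ1: clk:1→0
  (1Δ to stable)
t=12 Δ0: clk=0 s6=1 s4=0 s2=0 s0=0 s5=1 s3=0 s1=1
  Δ1: clk:0→1
  Δ2: s1:1→0
  Δ3: s6:1→0, s4:0→1
  Δ4: s0:0→1
  Δ5: s6:0→1
  (5Δ to stable)
t=13 Δ0: clk=1 s6=1 s4=1 s2=0 s0=1 s5=1 s3=0 s1=0
  Δ1: clk:1→0
  (1Δ to stable)
t=14 Δ0: clk=0 s6=1 s4=1 s2=0 s0=1 s5=1 s3=0 s1=0
  Δ1: clk:0→1
  Δ2: s5:1→0, s1:0→1
  (2Δ to stable)
t=15 Δ0: clk=1 s6=1 s4=1 s2=0 s0=1 s5=0 s3=0 s1=1
  Δ1: clk:1→0
  (1Δ to stable)
t=16 Δ0: clk=0 s6=1 s4=1 s2=0 s0=1 s5=0 s3=0 s1=1
  Δ1: clk:0→1
  Δ2: s5:0→1
  Δ3: s4:1→0
  Δ4: s0:1→0
  (4Δ to stable)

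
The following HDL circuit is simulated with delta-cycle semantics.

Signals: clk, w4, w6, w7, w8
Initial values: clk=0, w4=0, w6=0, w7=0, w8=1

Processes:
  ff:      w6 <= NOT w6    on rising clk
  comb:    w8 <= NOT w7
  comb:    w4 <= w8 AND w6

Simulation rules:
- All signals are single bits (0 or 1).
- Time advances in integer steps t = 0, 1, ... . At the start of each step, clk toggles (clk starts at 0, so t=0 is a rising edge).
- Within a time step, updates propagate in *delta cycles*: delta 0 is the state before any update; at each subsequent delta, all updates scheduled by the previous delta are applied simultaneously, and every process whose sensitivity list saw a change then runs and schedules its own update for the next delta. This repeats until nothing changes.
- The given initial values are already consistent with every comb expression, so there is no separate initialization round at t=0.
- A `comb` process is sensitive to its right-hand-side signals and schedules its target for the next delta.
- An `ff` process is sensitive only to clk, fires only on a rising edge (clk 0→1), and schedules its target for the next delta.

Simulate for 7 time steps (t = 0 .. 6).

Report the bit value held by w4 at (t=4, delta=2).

0

t0.Δ0 clk=0 w7=0 w8=1 w6=0 w4=0
t0.Δ1 clk=1 w7=0 w8=1 w6=0 w4=0
t0.Δ2 clk=1 w7=0 w8=1 w6=1 w4=0
t0.Δ3 clk=1 w7=0 w8=1 w6=1 w4=1
t1.Δ0 clk=1 w7=0 w8=1 w6=1 w4=1
t1.Δ1 clk=0 w7=0 w8=1 w6=1 w4=1
t2.Δ0 clk=0 w7=0 w8=1 w6=1 w4=1
t2.Δ1 clk=1 w7=0 w8=1 w6=1 w4=1
t2.Δ2 clk=1 w7=0 w8=1 w6=0 w4=1
t2.Δ3 clk=1 w7=0 w8=1 w6=0 w4=0
t3.Δ0 clk=1 w7=0 w8=1 w6=0 w4=0
t3.Δ1 clk=0 w7=0 w8=1 w6=0 w4=0
t4.Δ0 clk=0 w7=0 w8=1 w6=0 w4=0
t4.Δ1 clk=1 w7=0 w8=1 w6=0 w4=0
t4.Δ2 clk=1 w7=0 w8=1 w6=1 w4=0
t4.Δ3 clk=1 w7=0 w8=1 w6=1 w4=1
t5.Δ0 clk=1 w7=0 w8=1 w6=1 w4=1
t5.Δ1 clk=0 w7=0 w8=1 w6=1 w4=1
t6.Δ0 clk=0 w7=0 w8=1 w6=1 w4=1
t6.Δ1 clk=1 w7=0 w8=1 w6=1 w4=1
t6.Δ2 clk=1 w7=0 w8=1 w6=0 w4=1
t6.Δ3 clk=1 w7=0 w8=1 w6=0 w4=0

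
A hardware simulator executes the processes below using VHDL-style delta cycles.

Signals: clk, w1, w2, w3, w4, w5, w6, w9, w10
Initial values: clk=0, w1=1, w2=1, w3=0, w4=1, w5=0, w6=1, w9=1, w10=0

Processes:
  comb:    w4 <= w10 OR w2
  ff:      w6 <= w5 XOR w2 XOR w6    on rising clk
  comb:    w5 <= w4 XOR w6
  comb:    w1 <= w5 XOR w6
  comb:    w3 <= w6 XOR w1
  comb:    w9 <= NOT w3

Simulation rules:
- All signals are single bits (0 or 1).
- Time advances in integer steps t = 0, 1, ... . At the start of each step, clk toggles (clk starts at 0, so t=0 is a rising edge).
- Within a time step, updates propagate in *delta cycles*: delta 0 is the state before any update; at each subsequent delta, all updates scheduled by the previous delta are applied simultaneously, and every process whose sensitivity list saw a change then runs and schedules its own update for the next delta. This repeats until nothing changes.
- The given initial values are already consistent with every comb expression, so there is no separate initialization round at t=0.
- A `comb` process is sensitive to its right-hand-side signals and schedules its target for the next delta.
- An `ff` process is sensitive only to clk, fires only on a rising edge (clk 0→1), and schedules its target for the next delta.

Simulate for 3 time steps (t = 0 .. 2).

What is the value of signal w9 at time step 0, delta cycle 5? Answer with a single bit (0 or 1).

t=0 Δ0: w1=1 w4=1 w5=0 w2=1 w9=1 w10=0 clk=0 w6=1 w3=0
  Δ1: clk:0→1
  Δ2: w6:1→0
  Δ3: w1:1→0, w5:0→1, w3:0→1
  Δ4: w1:0→1, w9:1→0, w3:1→0
  Δ5: w9:0→1, w3:0→1
  Δ6: w9:1→0
  (6Δ to stable)
t=1 Δ0: w1=1 w4=1 w5=1 w2=1 w9=0 w10=0 clk=1 w6=0 w3=1
  Δ1: clk:1→0
  (1Δ to stable)
t=2 Δ0: w1=1 w4=1 w5=1 w2=1 w9=0 w10=0 clk=0 w6=0 w3=1
  Δ1: clk:0→1
  (1Δ to stable)

1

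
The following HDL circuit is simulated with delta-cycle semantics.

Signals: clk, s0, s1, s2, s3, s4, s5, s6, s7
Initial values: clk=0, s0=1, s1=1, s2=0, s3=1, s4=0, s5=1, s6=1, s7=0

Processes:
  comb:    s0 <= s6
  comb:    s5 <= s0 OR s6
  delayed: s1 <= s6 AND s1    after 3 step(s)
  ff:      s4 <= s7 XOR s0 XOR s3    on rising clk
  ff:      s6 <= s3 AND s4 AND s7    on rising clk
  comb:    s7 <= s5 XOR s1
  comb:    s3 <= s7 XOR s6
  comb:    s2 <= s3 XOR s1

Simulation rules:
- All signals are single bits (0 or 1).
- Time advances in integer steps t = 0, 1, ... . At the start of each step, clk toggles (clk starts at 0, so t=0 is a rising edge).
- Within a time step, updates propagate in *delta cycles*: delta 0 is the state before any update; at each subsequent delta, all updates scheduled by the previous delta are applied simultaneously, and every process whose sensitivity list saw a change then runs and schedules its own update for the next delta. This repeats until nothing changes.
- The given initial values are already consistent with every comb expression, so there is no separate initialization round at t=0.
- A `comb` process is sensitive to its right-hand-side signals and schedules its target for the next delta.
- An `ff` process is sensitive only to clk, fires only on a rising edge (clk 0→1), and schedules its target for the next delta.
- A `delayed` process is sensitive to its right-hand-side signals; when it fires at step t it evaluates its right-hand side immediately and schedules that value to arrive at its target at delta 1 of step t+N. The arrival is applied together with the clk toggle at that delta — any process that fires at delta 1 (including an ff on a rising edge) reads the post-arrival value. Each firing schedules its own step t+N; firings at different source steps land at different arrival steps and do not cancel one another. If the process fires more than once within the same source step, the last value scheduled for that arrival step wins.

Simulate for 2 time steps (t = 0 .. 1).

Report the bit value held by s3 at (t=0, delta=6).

[bits: s2,s3,s5,s7,s1,s4,s6,s0,clk]
t=0: Δ0=011010110 Δ1=011010111 Δ2=011010011 Δ3=001010001 Δ4=100010001 Δ5=100110001 Δ6=110110001 Δ7=010110001 | 7Δ
t=1: Δ0=010110001 Δ1=010110000 | 1Δ

1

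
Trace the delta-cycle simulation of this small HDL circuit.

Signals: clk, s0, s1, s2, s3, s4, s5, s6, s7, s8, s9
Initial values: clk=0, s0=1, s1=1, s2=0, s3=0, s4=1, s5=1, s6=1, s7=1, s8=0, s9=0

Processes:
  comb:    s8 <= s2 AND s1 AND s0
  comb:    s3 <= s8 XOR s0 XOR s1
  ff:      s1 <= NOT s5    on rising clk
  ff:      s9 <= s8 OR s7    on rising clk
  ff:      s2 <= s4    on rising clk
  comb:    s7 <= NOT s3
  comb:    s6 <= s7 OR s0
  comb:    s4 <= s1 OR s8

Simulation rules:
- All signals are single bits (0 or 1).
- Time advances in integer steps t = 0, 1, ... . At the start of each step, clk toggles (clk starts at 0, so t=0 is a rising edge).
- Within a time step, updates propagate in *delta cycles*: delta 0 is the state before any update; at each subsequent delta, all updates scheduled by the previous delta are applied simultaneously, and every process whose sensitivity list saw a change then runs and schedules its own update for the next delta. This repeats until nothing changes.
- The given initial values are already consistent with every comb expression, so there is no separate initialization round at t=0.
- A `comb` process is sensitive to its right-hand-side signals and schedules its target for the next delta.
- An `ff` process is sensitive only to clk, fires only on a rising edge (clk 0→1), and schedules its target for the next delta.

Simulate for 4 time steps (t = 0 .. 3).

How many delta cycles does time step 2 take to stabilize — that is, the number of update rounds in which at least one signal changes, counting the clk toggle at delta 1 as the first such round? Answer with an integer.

2

t=0 Δ0: s6=1 s5=1 s0=1 s2=0 s1=1 s4=1 s3=0 clk=0 s8=0 s9=0 s7=1
  Δ1: clk:0→1
  Δ2: s2:0→1, s1:1→0, s9:0→1
  Δ3: s4:1→0, s3:0→1
  Δ4: s7:1→0
  (4Δ to stable)
t=1 Δ0: s6=1 s5=1 s0=1 s2=1 s1=0 s4=0 s3=1 clk=1 s8=0 s9=1 s7=0
  Δ1: clk:1→0
  (1Δ to stable)
t=2 Δ0: s6=1 s5=1 s0=1 s2=1 s1=0 s4=0 s3=1 clk=0 s8=0 s9=1 s7=0
  Δ1: clk:0→1
  Δ2: s2:1→0, s9:1→0
  (2Δ to stable)
t=3 Δ0: s6=1 s5=1 s0=1 s2=0 s1=0 s4=0 s3=1 clk=1 s8=0 s9=0 s7=0
  Δ1: clk:1→0
  (1Δ to stable)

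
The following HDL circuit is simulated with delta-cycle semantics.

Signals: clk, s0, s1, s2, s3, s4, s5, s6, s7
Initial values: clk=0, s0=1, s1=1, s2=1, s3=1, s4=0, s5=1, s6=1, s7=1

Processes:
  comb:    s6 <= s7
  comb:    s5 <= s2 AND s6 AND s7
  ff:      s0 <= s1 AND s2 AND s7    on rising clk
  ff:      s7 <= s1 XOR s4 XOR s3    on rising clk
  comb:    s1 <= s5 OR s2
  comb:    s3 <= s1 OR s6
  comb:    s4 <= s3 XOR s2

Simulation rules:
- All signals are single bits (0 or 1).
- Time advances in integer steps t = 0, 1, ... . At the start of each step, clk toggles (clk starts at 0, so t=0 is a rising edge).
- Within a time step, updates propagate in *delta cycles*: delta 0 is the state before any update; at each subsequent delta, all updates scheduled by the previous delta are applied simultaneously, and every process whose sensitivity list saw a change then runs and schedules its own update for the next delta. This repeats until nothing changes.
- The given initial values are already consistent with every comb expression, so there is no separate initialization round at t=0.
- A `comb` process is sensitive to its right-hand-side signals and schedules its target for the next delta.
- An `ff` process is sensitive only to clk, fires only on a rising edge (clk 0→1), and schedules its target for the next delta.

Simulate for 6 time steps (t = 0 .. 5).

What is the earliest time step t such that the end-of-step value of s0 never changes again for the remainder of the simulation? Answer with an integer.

t0.Δ0 s3=1 s5=1 s0=1 s4=0 s6=1 clk=0 s7=1 s2=1 s1=1
t0.Δ1 s3=1 s5=1 s0=1 s4=0 s6=1 clk=1 s7=1 s2=1 s1=1
t0.Δ2 s3=1 s5=1 s0=1 s4=0 s6=1 clk=1 s7=0 s2=1 s1=1
t0.Δ3 s3=1 s5=0 s0=1 s4=0 s6=0 clk=1 s7=0 s2=1 s1=1
t1.Δ0 s3=1 s5=0 s0=1 s4=0 s6=0 clk=1 s7=0 s2=1 s1=1
t1.Δ1 s3=1 s5=0 s0=1 s4=0 s6=0 clk=0 s7=0 s2=1 s1=1
t2.Δ0 s3=1 s5=0 s0=1 s4=0 s6=0 clk=0 s7=0 s2=1 s1=1
t2.Δ1 s3=1 s5=0 s0=1 s4=0 s6=0 clk=1 s7=0 s2=1 s1=1
t2.Δ2 s3=1 s5=0 s0=0 s4=0 s6=0 clk=1 s7=0 s2=1 s1=1
t3.Δ0 s3=1 s5=0 s0=0 s4=0 s6=0 clk=1 s7=0 s2=1 s1=1
t3.Δ1 s3=1 s5=0 s0=0 s4=0 s6=0 clk=0 s7=0 s2=1 s1=1
t4.Δ0 s3=1 s5=0 s0=0 s4=0 s6=0 clk=0 s7=0 s2=1 s1=1
t4.Δ1 s3=1 s5=0 s0=0 s4=0 s6=0 clk=1 s7=0 s2=1 s1=1
t5.Δ0 s3=1 s5=0 s0=0 s4=0 s6=0 clk=1 s7=0 s2=1 s1=1
t5.Δ1 s3=1 s5=0 s0=0 s4=0 s6=0 clk=0 s7=0 s2=1 s1=1

2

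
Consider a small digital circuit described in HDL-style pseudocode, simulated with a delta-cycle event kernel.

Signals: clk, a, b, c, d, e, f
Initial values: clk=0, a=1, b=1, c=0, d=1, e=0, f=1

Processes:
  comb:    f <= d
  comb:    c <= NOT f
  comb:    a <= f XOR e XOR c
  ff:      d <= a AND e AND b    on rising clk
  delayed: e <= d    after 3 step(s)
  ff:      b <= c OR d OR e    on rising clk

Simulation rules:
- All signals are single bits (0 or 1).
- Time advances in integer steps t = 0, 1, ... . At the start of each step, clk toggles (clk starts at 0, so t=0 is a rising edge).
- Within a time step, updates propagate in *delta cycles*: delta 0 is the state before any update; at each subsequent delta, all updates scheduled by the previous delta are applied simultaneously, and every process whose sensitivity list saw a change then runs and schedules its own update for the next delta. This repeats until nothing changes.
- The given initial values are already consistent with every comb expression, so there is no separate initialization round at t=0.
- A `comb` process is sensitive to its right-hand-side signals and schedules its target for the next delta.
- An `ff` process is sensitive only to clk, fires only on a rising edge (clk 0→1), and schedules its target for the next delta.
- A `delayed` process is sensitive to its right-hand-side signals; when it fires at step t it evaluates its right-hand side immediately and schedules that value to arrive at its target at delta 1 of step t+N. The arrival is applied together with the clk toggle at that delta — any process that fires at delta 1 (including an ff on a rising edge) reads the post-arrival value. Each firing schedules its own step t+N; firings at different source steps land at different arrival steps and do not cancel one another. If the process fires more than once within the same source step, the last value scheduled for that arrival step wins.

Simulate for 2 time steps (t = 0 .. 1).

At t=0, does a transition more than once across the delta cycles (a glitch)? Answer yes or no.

yes

t=0 Δ0: d=1 clk=0 e=0 c=0 f=1 b=1 a=1
  Δ1: clk:0→1
  Δ2: d:1→0
  Δ3: f:1→0
  Δ4: c:0→1, a:1→0
  Δ5: a:0→1
  (5Δ to stable)
t=1 Δ0: d=0 clk=1 e=0 c=1 f=0 b=1 a=1
  Δ1: clk:1→0
  (1Δ to stable)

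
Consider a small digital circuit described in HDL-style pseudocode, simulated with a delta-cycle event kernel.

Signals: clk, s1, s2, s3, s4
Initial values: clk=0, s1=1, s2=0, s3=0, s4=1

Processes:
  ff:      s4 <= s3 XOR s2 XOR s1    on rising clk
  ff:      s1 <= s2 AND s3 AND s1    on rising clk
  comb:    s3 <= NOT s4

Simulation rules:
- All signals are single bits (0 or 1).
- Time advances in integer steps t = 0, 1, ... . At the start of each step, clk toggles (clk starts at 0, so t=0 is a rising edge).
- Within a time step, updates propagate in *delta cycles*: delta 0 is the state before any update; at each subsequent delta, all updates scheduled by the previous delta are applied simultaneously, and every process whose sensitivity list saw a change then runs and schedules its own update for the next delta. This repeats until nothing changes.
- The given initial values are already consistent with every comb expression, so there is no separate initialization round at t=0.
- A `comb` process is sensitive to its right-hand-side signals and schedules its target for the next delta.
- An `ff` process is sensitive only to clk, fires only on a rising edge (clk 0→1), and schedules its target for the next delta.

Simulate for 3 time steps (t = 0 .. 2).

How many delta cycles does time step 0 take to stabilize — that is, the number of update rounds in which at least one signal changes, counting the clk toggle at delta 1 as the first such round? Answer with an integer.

t0.Δ0 s2=0 s4=1 s1=1 clk=0 s3=0
t0.Δ1 s2=0 s4=1 s1=1 clk=1 s3=0
t0.Δ2 s2=0 s4=1 s1=0 clk=1 s3=0
t1.Δ0 s2=0 s4=1 s1=0 clk=1 s3=0
t1.Δ1 s2=0 s4=1 s1=0 clk=0 s3=0
t2.Δ0 s2=0 s4=1 s1=0 clk=0 s3=0
t2.Δ1 s2=0 s4=1 s1=0 clk=1 s3=0
t2.Δ2 s2=0 s4=0 s1=0 clk=1 s3=0
t2.Δ3 s2=0 s4=0 s1=0 clk=1 s3=1

2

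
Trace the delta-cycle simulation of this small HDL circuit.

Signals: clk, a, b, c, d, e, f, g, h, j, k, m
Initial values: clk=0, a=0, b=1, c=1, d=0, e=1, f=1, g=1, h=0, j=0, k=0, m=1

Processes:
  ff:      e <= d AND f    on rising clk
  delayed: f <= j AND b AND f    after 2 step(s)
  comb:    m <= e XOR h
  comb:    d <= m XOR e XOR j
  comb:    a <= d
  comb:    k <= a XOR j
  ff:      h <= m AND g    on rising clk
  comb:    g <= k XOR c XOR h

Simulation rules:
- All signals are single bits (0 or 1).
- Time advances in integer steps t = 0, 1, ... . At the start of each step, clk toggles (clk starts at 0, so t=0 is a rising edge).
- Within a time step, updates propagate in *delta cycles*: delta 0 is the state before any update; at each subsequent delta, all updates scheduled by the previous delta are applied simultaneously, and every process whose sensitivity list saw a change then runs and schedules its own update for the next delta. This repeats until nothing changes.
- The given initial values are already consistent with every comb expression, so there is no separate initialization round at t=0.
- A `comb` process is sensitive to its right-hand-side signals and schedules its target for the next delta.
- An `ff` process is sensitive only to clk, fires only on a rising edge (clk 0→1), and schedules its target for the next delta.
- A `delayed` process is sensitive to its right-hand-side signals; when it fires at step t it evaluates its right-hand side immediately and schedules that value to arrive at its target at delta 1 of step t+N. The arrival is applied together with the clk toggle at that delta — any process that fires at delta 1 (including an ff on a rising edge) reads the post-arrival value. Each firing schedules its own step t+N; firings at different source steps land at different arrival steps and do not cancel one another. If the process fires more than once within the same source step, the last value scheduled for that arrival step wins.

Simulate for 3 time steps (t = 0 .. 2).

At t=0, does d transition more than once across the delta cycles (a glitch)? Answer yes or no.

[bits: e,clk,g,a,h,m,k,f,b,d,j,c]
t=0: Δ0=101001011001 Δ1=111001011001 Δ2=011011011001 Δ3=010011011101 Δ4=010111011101 Δ5=010111111101 Δ6=011111111101 | 6Δ
t=1: Δ0=011111111101 Δ1=001111111101 | 1Δ
t=2: Δ0=001111111101 Δ1=011111111101 Δ2=111111111101 Δ3=111110111001 Δ4=111010111101 Δ5=111110011101 Δ6=110110111101 Δ7=111110111101 | 7Δ

no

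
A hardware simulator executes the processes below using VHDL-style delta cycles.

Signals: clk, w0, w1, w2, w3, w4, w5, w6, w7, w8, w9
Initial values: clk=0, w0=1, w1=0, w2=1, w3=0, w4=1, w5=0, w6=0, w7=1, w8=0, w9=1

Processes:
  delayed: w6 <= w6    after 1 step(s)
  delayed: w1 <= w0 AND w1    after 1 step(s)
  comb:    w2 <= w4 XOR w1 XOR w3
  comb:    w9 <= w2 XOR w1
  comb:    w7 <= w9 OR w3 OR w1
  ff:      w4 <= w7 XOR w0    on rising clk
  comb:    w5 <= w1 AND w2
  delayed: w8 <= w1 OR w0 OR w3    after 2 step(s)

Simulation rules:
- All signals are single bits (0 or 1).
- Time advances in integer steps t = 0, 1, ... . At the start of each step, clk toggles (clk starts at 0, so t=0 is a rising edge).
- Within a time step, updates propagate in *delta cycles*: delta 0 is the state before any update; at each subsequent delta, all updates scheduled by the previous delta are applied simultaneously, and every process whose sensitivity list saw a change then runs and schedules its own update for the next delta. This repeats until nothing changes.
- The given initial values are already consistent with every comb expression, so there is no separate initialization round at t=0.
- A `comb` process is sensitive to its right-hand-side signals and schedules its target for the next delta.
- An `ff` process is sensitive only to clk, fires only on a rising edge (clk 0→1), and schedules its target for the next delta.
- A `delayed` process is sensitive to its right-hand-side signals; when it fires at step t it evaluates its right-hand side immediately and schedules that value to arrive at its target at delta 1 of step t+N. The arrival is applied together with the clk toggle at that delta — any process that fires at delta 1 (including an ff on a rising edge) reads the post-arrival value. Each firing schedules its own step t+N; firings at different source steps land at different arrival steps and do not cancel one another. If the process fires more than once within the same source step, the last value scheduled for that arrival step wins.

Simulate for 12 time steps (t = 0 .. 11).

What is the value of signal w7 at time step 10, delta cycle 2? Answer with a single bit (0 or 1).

0

t=0 Δ0: w1=0 w6=0 clk=0 w0=1 w5=0 w8=0 w9=1 w4=1 w7=1 w3=0 w2=1
  Δ1: clk:0→1
  Δ2: w4:1→0
  Δ3: w2:1→0
  Δ4: w9:1→0
  Δ5: w7:1→0
  (5Δ to stable)
t=1 Δ0: w1=0 w6=0 clk=1 w0=1 w5=0 w8=0 w9=0 w4=0 w7=0 w3=0 w2=0
  Δ1: clk:1→0
  (1Δ to stable)
t=2 Δ0: w1=0 w6=0 clk=0 w0=1 w5=0 w8=0 w9=0 w4=0 w7=0 w3=0 w2=0
  Δ1: clk:0→1
  Δ2: w4:0→1
  Δ3: w2:0→1
  Δ4: w9:0→1
  Δ5: w7:0→1
  (5Δ to stable)
t=3 Δ0: w1=0 w6=0 clk=1 w0=1 w5=0 w8=0 w9=1 w4=1 w7=1 w3=0 w2=1
  Δ1: clk:1→0
  (1Δ to stable)
t=4 Δ0: w1=0 w6=0 clk=0 w0=1 w5=0 w8=0 w9=1 w4=1 w7=1 w3=0 w2=1
  Δ1: clk:0→1
  Δ2: w4:1→0
  Δ3: w2:1→0
  Δ4: w9:1→0
  Δ5: w7:1→0
  (5Δ to stable)
t=5 Δ0: w1=0 w6=0 clk=1 w0=1 w5=0 w8=0 w9=0 w4=0 w7=0 w3=0 w2=0
  Δ1: clk:1→0
  (1Δ to stable)
t=6 Δ0: w1=0 w6=0 clk=0 w0=1 w5=0 w8=0 w9=0 w4=0 w7=0 w3=0 w2=0
  Δ1: clk:0→1
  Δ2: w4:0→1
  Δ3: w2:0→1
  Δ4: w9:0→1
  Δ5: w7:0→1
  (5Δ to stable)
t=7 Δ0: w1=0 w6=0 clk=1 w0=1 w5=0 w8=0 w9=1 w4=1 w7=1 w3=0 w2=1
  Δ1: clk:1→0
  (1Δ to stable)
t=8 Δ0: w1=0 w6=0 clk=0 w0=1 w5=0 w8=0 w9=1 w4=1 w7=1 w3=0 w2=1
  Δ1: clk:0→1
  Δ2: w4:1→0
  Δ3: w2:1→0
  Δ4: w9:1→0
  Δ5: w7:1→0
  (5Δ to stable)
t=9 Δ0: w1=0 w6=0 clk=1 w0=1 w5=0 w8=0 w9=0 w4=0 w7=0 w3=0 w2=0
  Δ1: clk:1→0
  (1Δ to stable)
t=10 Δ0: w1=0 w6=0 clk=0 w0=1 w5=0 w8=0 w9=0 w4=0 w7=0 w3=0 w2=0
  Δ1: clk:0→1
  Δ2: w4:0→1
  Δ3: w2:0→1
  Δ4: w9:0→1
  Δ5: w7:0→1
  (5Δ to stable)
t=11 Δ0: w1=0 w6=0 clk=1 w0=1 w5=0 w8=0 w9=1 w4=1 w7=1 w3=0 w2=1
  Δ1: clk:1→0
  (1Δ to stable)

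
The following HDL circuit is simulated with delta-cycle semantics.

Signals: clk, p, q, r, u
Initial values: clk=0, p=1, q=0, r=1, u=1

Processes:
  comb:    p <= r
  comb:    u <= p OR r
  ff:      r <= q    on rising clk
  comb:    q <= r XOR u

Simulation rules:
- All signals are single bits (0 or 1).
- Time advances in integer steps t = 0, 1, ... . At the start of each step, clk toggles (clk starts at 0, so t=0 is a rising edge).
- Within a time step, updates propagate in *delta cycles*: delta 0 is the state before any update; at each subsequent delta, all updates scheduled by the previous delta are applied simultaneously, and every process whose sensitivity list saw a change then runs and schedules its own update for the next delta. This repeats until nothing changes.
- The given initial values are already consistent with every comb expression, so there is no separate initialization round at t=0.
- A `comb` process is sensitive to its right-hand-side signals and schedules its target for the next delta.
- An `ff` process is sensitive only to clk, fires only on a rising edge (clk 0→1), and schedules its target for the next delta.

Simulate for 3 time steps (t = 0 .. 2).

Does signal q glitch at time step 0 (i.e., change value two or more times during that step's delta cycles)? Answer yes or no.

yes

t0.Δ0 u=1 q=0 p=1 r=1 clk=0
t0.Δ1 u=1 q=0 p=1 r=1 clk=1
t0.Δ2 u=1 q=0 p=1 r=0 clk=1
t0.Δ3 u=1 q=1 p=0 r=0 clk=1
t0.Δ4 u=0 q=1 p=0 r=0 clk=1
t0.Δ5 u=0 q=0 p=0 r=0 clk=1
t1.Δ0 u=0 q=0 p=0 r=0 clk=1
t1.Δ1 u=0 q=0 p=0 r=0 clk=0
t2.Δ0 u=0 q=0 p=0 r=0 clk=0
t2.Δ1 u=0 q=0 p=0 r=0 clk=1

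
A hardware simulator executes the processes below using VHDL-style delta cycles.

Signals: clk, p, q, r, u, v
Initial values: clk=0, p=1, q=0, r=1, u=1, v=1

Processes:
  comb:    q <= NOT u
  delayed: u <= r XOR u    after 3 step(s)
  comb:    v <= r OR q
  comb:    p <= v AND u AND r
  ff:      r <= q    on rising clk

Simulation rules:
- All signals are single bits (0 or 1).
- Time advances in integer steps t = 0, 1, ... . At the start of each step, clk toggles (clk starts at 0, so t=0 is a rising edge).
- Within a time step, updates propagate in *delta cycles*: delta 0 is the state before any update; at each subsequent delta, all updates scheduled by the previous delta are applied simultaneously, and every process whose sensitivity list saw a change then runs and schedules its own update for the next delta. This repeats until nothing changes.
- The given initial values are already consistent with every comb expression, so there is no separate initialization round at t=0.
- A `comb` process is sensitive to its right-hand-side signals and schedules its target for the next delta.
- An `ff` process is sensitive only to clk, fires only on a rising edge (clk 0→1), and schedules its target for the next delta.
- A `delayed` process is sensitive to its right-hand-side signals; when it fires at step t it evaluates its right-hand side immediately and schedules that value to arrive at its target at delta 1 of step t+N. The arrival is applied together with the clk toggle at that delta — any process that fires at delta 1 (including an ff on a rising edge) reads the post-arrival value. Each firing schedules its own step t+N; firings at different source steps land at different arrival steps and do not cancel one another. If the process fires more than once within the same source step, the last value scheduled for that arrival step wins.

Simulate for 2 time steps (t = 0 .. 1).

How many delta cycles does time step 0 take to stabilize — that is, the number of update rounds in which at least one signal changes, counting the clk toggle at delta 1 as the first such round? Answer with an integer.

3

t=0 Δ0: v=1 clk=0 u=1 p=1 r=1 q=0
  Δ1: clk:0→1
  Δ2: r:1→0
  Δ3: v:1→0, p:1→0
  (3Δ to stable)
t=1 Δ0: v=0 clk=1 u=1 p=0 r=0 q=0
  Δ1: clk:1→0
  (1Δ to stable)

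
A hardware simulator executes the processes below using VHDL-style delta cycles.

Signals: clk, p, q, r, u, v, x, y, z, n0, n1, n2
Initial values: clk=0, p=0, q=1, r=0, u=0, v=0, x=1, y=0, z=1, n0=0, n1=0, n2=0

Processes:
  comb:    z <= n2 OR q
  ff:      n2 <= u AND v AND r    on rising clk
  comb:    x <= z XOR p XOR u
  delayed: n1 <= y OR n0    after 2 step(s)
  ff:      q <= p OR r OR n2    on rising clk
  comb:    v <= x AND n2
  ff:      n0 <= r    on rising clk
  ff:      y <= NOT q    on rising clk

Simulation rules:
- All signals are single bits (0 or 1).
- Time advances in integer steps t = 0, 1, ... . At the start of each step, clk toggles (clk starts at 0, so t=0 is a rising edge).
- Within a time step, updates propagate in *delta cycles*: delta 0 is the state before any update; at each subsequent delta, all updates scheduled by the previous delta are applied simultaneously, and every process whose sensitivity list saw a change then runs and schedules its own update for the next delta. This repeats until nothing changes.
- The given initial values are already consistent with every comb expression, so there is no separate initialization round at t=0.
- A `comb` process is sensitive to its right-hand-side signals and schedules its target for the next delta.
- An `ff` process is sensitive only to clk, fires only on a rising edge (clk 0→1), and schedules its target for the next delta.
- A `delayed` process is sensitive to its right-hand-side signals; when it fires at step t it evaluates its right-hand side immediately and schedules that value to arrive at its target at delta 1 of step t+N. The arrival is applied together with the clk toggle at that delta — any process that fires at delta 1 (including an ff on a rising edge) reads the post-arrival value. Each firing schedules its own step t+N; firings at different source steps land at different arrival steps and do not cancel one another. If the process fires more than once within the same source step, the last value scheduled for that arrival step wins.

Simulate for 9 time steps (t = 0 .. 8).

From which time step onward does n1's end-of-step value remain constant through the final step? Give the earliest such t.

4

t=0 Δ0: n0=0 y=0 x=1 p=0 clk=0 r=0 n2=0 v=0 u=0 z=1 q=1 n1=0
  Δ1: clk:0→1
  Δ2: q:1→0
  Δ3: z:1→0
  Δ4: x:1→0
  (4Δ to stable)
t=1 Δ0: n0=0 y=0 x=0 p=0 clk=1 r=0 n2=0 v=0 u=0 z=0 q=0 n1=0
  Δ1: clk:1→0
  (1Δ to stable)
t=2 Δ0: n0=0 y=0 x=0 p=0 clk=0 r=0 n2=0 v=0 u=0 z=0 q=0 n1=0
  Δ1: clk:0→1
  Δ2: y:0→1
  (2Δ to stable)
t=3 Δ0: n0=0 y=1 x=0 p=0 clk=1 r=0 n2=0 v=0 u=0 z=0 q=0 n1=0
  Δ1: clk:1→0
  (1Δ to stable)
t=4 Δ0: n0=0 y=1 x=0 p=0 clk=0 r=0 n2=0 v=0 u=0 z=0 q=0 n1=0
  Δ1: clk:0→1, n1:0→1
  (1Δ to stable)
t=5 Δ0: n0=0 y=1 x=0 p=0 clk=1 r=0 n2=0 v=0 u=0 z=0 q=0 n1=1
  Δ1: clk:1→0
  (1Δ to stable)
t=6 Δ0: n0=0 y=1 x=0 p=0 clk=0 r=0 n2=0 v=0 u=0 z=0 q=0 n1=1
  Δ1: clk:0→1
  (1Δ to stable)
t=7 Δ0: n0=0 y=1 x=0 p=0 clk=1 r=0 n2=0 v=0 u=0 z=0 q=0 n1=1
  Δ1: clk:1→0
  (1Δ to stable)
t=8 Δ0: n0=0 y=1 x=0 p=0 clk=0 r=0 n2=0 v=0 u=0 z=0 q=0 n1=1
  Δ1: clk:0→1
  (1Δ to stable)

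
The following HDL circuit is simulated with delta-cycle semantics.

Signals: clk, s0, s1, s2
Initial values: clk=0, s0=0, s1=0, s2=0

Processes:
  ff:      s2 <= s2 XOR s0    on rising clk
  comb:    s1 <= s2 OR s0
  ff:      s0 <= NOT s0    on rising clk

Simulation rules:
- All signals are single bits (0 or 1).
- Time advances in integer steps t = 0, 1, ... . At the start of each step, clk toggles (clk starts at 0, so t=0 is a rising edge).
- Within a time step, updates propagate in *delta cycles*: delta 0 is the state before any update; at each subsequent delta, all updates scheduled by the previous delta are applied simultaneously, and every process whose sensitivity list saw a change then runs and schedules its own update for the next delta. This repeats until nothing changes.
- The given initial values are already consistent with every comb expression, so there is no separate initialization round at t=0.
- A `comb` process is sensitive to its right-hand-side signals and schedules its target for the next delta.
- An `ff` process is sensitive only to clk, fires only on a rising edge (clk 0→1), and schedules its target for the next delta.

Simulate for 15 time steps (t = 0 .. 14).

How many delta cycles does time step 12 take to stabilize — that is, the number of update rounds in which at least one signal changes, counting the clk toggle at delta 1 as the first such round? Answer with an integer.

2

t=0 Δ0: s0=0 s2=0 clk=0 s1=0
  Δ1: clk:0→1
  Δ2: s0:0→1
  Δ3: s1:0→1
  (3Δ to stable)
t=1 Δ0: s0=1 s2=0 clk=1 s1=1
  Δ1: clk:1→0
  (1Δ to stable)
t=2 Δ0: s0=1 s2=0 clk=0 s1=1
  Δ1: clk:0→1
  Δ2: s0:1→0, s2:0→1
  (2Δ to stable)
t=3 Δ0: s0=0 s2=1 clk=1 s1=1
  Δ1: clk:1→0
  (1Δ to stable)
t=4 Δ0: s0=0 s2=1 clk=0 s1=1
  Δ1: clk:0→1
  Δ2: s0:0→1
  (2Δ to stable)
t=5 Δ0: s0=1 s2=1 clk=1 s1=1
  Δ1: clk:1→0
  (1Δ to stable)
t=6 Δ0: s0=1 s2=1 clk=0 s1=1
  Δ1: clk:0→1
  Δ2: s0:1→0, s2:1→0
  Δ3: s1:1→0
  (3Δ to stable)
t=7 Δ0: s0=0 s2=0 clk=1 s1=0
  Δ1: clk:1→0
  (1Δ to stable)
t=8 Δ0: s0=0 s2=0 clk=0 s1=0
  Δ1: clk:0→1
  Δ2: s0:0→1
  Δ3: s1:0→1
  (3Δ to stable)
t=9 Δ0: s0=1 s2=0 clk=1 s1=1
  Δ1: clk:1→0
  (1Δ to stable)
t=10 Δ0: s0=1 s2=0 clk=0 s1=1
  Δ1: clk:0→1
  Δ2: s0:1→0, s2:0→1
  (2Δ to stable)
t=11 Δ0: s0=0 s2=1 clk=1 s1=1
  Δ1: clk:1→0
  (1Δ to stable)
t=12 Δ0: s0=0 s2=1 clk=0 s1=1
  Δ1: clk:0→1
  Δ2: s0:0→1
  (2Δ to stable)
t=13 Δ0: s0=1 s2=1 clk=1 s1=1
  Δ1: clk:1→0
  (1Δ to stable)
t=14 Δ0: s0=1 s2=1 clk=0 s1=1
  Δ1: clk:0→1
  Δ2: s0:1→0, s2:1→0
  Δ3: s1:1→0
  (3Δ to stable)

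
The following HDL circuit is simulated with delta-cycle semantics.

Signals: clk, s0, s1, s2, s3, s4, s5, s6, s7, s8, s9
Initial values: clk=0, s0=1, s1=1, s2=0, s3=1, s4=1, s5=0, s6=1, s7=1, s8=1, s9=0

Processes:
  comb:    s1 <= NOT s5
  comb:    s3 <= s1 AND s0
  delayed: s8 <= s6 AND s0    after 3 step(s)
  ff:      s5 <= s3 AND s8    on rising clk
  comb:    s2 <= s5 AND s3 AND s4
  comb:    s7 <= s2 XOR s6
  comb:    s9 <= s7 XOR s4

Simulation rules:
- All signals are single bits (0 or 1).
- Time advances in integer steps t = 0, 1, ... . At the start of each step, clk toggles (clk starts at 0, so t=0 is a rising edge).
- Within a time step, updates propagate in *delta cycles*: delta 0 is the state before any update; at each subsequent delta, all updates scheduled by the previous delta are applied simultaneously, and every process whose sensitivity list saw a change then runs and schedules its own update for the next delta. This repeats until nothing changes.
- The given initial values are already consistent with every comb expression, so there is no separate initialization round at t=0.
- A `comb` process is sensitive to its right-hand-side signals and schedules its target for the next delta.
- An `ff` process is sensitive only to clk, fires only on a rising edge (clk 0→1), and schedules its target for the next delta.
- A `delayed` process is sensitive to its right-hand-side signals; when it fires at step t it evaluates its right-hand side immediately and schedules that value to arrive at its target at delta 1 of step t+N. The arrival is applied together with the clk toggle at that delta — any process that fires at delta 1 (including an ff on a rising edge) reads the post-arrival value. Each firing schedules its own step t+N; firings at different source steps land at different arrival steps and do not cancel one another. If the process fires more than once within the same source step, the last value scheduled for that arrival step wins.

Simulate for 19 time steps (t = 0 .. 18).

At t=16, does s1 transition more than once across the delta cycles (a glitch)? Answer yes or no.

t=0 Δ0: s1=1 s7=1 s4=1 s0=1 s8=1 s6=1 s2=0 clk=0 s9=0 s5=0 s3=1
  Δ1: clk:0→1
  Δ2: s5:0→1
  Δ3: s1:1→0, s2:0→1
  Δ4: s7:1→0, s3:1→0
  Δ5: s2:1→0, s9:0→1
  Δ6: s7:0→1
  Δ7: s9:1→0
  (7Δ to stable)
t=1 Δ0: s1=0 s7=1 s4=1 s0=1 s8=1 s6=1 s2=0 clk=1 s9=0 s5=1 s3=0
  Δ1: clk:1→0
  (1Δ to stable)
t=2 Δ0: s1=0 s7=1 s4=1 s0=1 s8=1 s6=1 s2=0 clk=0 s9=0 s5=1 s3=0
  Δ1: clk:0→1
  Δ2: s5:1→0
  Δ3: s1:0→1
  Δ4: s3:0→1
  (4Δ to stable)
t=3 Δ0: s1=1 s7=1 s4=1 s0=1 s8=1 s6=1 s2=0 clk=1 s9=0 s5=0 s3=1
  Δ1: clk:1→0
  (1Δ to stable)
t=4 Δ0: s1=1 s7=1 s4=1 s0=1 s8=1 s6=1 s2=0 clk=0 s9=0 s5=0 s3=1
  Δ1: clk:0→1
  Δ2: s5:0→1
  Δ3: s1:1→0, s2:0→1
  Δ4: s7:1→0, s3:1→0
  Δ5: s2:1→0, s9:0→1
  Δ6: s7:0→1
  Δ7: s9:1→0
  (7Δ to stable)
t=5 Δ0: s1=0 s7=1 s4=1 s0=1 s8=1 s6=1 s2=0 clk=1 s9=0 s5=1 s3=0
  Δ1: clk:1→0
  (1Δ to stable)
t=6 Δ0: s1=0 s7=1 s4=1 s0=1 s8=1 s6=1 s2=0 clk=0 s9=0 s5=1 s3=0
  Δ1: clk:0→1
  Δ2: s5:1→0
  Δ3: s1:0→1
  Δ4: s3:0→1
  (4Δ to stable)
t=7 Δ0: s1=1 s7=1 s4=1 s0=1 s8=1 s6=1 s2=0 clk=1 s9=0 s5=0 s3=1
  Δ1: clk:1→0
  (1Δ to stable)
t=8 Δ0: s1=1 s7=1 s4=1 s0=1 s8=1 s6=1 s2=0 clk=0 s9=0 s5=0 s3=1
  Δ1: clk:0→1
  Δ2: s5:0→1
  Δ3: s1:1→0, s2:0→1
  Δ4: s7:1→0, s3:1→0
  Δ5: s2:1→0, s9:0→1
  Δ6: s7:0→1
  Δ7: s9:1→0
  (7Δ to stable)
t=9 Δ0: s1=0 s7=1 s4=1 s0=1 s8=1 s6=1 s2=0 clk=1 s9=0 s5=1 s3=0
  Δ1: clk:1→0
  (1Δ to stable)
t=10 Δ0: s1=0 s7=1 s4=1 s0=1 s8=1 s6=1 s2=0 clk=0 s9=0 s5=1 s3=0
  Δ1: clk:0→1
  Δ2: s5:1→0
  Δ3: s1:0→1
  Δ4: s3:0→1
  (4Δ to stable)
t=11 Δ0: s1=1 s7=1 s4=1 s0=1 s8=1 s6=1 s2=0 clk=1 s9=0 s5=0 s3=1
  Δ1: clk:1→0
  (1Δ to stable)
t=12 Δ0: s1=1 s7=1 s4=1 s0=1 s8=1 s6=1 s2=0 clk=0 s9=0 s5=0 s3=1
  Δ1: clk:0→1
  Δ2: s5:0→1
  Δ3: s1:1→0, s2:0→1
  Δ4: s7:1→0, s3:1→0
  Δ5: s2:1→0, s9:0→1
  Δ6: s7:0→1
  Δ7: s9:1→0
  (7Δ to stable)
t=13 Δ0: s1=0 s7=1 s4=1 s0=1 s8=1 s6=1 s2=0 clk=1 s9=0 s5=1 s3=0
  Δ1: clk:1→0
  (1Δ to stable)
t=14 Δ0: s1=0 s7=1 s4=1 s0=1 s8=1 s6=1 s2=0 clk=0 s9=0 s5=1 s3=0
  Δ1: clk:0→1
  Δ2: s5:1→0
  Δ3: s1:0→1
  Δ4: s3:0→1
  (4Δ to stable)
t=15 Δ0: s1=1 s7=1 s4=1 s0=1 s8=1 s6=1 s2=0 clk=1 s9=0 s5=0 s3=1
  Δ1: clk:1→0
  (1Δ to stable)
t=16 Δ0: s1=1 s7=1 s4=1 s0=1 s8=1 s6=1 s2=0 clk=0 s9=0 s5=0 s3=1
  Δ1: clk:0→1
  Δ2: s5:0→1
  Δ3: s1:1→0, s2:0→1
  Δ4: s7:1→0, s3:1→0
  Δ5: s2:1→0, s9:0→1
  Δ6: s7:0→1
  Δ7: s9:1→0
  (7Δ to stable)
t=17 Δ0: s1=0 s7=1 s4=1 s0=1 s8=1 s6=1 s2=0 clk=1 s9=0 s5=1 s3=0
  Δ1: clk:1→0
  (1Δ to stable)
t=18 Δ0: s1=0 s7=1 s4=1 s0=1 s8=1 s6=1 s2=0 clk=0 s9=0 s5=1 s3=0
  Δ1: clk:0→1
  Δ2: s5:1→0
  Δ3: s1:0→1
  Δ4: s3:0→1
  (4Δ to stable)

no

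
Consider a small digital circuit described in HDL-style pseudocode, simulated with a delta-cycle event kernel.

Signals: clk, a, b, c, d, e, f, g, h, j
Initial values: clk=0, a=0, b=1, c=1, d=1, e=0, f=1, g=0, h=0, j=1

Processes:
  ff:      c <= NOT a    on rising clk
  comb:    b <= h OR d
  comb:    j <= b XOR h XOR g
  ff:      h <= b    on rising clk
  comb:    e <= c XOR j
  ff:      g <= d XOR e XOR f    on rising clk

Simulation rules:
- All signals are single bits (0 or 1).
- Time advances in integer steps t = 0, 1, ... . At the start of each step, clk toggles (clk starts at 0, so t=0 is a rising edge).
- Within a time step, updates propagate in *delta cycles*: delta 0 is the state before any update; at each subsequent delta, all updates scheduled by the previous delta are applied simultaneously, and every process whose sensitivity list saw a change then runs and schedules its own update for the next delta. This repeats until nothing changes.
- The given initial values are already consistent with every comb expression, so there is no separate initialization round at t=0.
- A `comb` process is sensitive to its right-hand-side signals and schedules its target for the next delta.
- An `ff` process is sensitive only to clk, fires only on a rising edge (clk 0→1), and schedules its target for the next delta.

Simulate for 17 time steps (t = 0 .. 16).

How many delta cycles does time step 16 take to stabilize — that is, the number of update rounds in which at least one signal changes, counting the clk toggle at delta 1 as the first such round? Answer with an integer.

4

t0.Δ0 g=0 c=1 b=1 clk=0 e=0 d=1 h=0 f=1 j=1 a=0
t0.Δ1 g=0 c=1 b=1 clk=1 e=0 d=1 h=0 f=1 j=1 a=0
t0.Δ2 g=0 c=1 b=1 clk=1 e=0 d=1 h=1 f=1 j=1 a=0
t0.Δ3 g=0 c=1 b=1 clk=1 e=0 d=1 h=1 f=1 j=0 a=0
t0.Δ4 g=0 c=1 b=1 clk=1 e=1 d=1 h=1 f=1 j=0 a=0
t1.Δ0 g=0 c=1 b=1 clk=1 e=1 d=1 h=1 f=1 j=0 a=0
t1.Δ1 g=0 c=1 b=1 clk=0 e=1 d=1 h=1 f=1 j=0 a=0
t2.Δ0 g=0 c=1 b=1 clk=0 e=1 d=1 h=1 f=1 j=0 a=0
t2.Δ1 g=0 c=1 b=1 clk=1 e=1 d=1 h=1 f=1 j=0 a=0
t2.Δ2 g=1 c=1 b=1 clk=1 e=1 d=1 h=1 f=1 j=0 a=0
t2.Δ3 g=1 c=1 b=1 clk=1 e=1 d=1 h=1 f=1 j=1 a=0
t2.Δ4 g=1 c=1 b=1 clk=1 e=0 d=1 h=1 f=1 j=1 a=0
t3.Δ0 g=1 c=1 b=1 clk=1 e=0 d=1 h=1 f=1 j=1 a=0
t3.Δ1 g=1 c=1 b=1 clk=0 e=0 d=1 h=1 f=1 j=1 a=0
t4.Δ0 g=1 c=1 b=1 clk=0 e=0 d=1 h=1 f=1 j=1 a=0
t4.Δ1 g=1 c=1 b=1 clk=1 e=0 d=1 h=1 f=1 j=1 a=0
t4.Δ2 g=0 c=1 b=1 clk=1 e=0 d=1 h=1 f=1 j=1 a=0
t4.Δ3 g=0 c=1 b=1 clk=1 e=0 d=1 h=1 f=1 j=0 a=0
t4.Δ4 g=0 c=1 b=1 clk=1 e=1 d=1 h=1 f=1 j=0 a=0
t5.Δ0 g=0 c=1 b=1 clk=1 e=1 d=1 h=1 f=1 j=0 a=0
t5.Δ1 g=0 c=1 b=1 clk=0 e=1 d=1 h=1 f=1 j=0 a=0
t6.Δ0 g=0 c=1 b=1 clk=0 e=1 d=1 h=1 f=1 j=0 a=0
t6.Δ1 g=0 c=1 b=1 clk=1 e=1 d=1 h=1 f=1 j=0 a=0
t6.Δ2 g=1 c=1 b=1 clk=1 e=1 d=1 h=1 f=1 j=0 a=0
t6.Δ3 g=1 c=1 b=1 clk=1 e=1 d=1 h=1 f=1 j=1 a=0
t6.Δ4 g=1 c=1 b=1 clk=1 e=0 d=1 h=1 f=1 j=1 a=0
t7.Δ0 g=1 c=1 b=1 clk=1 e=0 d=1 h=1 f=1 j=1 a=0
t7.Δ1 g=1 c=1 b=1 clk=0 e=0 d=1 h=1 f=1 j=1 a=0
t8.Δ0 g=1 c=1 b=1 clk=0 e=0 d=1 h=1 f=1 j=1 a=0
t8.Δ1 g=1 c=1 b=1 clk=1 e=0 d=1 h=1 f=1 j=1 a=0
t8.Δ2 g=0 c=1 b=1 clk=1 e=0 d=1 h=1 f=1 j=1 a=0
t8.Δ3 g=0 c=1 b=1 clk=1 e=0 d=1 h=1 f=1 j=0 a=0
t8.Δ4 g=0 c=1 b=1 clk=1 e=1 d=1 h=1 f=1 j=0 a=0
t9.Δ0 g=0 c=1 b=1 clk=1 e=1 d=1 h=1 f=1 j=0 a=0
t9.Δ1 g=0 c=1 b=1 clk=0 e=1 d=1 h=1 f=1 j=0 a=0
t10.Δ0 g=0 c=1 b=1 clk=0 e=1 d=1 h=1 f=1 j=0 a=0
t10.Δ1 g=0 c=1 b=1 clk=1 e=1 d=1 h=1 f=1 j=0 a=0
t10.Δ2 g=1 c=1 b=1 clk=1 e=1 d=1 h=1 f=1 j=0 a=0
t10.Δ3 g=1 c=1 b=1 clk=1 e=1 d=1 h=1 f=1 j=1 a=0
t10.Δ4 g=1 c=1 b=1 clk=1 e=0 d=1 h=1 f=1 j=1 a=0
t11.Δ0 g=1 c=1 b=1 clk=1 e=0 d=1 h=1 f=1 j=1 a=0
t11.Δ1 g=1 c=1 b=1 clk=0 e=0 d=1 h=1 f=1 j=1 a=0
t12.Δ0 g=1 c=1 b=1 clk=0 e=0 d=1 h=1 f=1 j=1 a=0
t12.Δ1 g=1 c=1 b=1 clk=1 e=0 d=1 h=1 f=1 j=1 a=0
t12.Δ2 g=0 c=1 b=1 clk=1 e=0 d=1 h=1 f=1 j=1 a=0
t12.Δ3 g=0 c=1 b=1 clk=1 e=0 d=1 h=1 f=1 j=0 a=0
t12.Δ4 g=0 c=1 b=1 clk=1 e=1 d=1 h=1 f=1 j=0 a=0
t13.Δ0 g=0 c=1 b=1 clk=1 e=1 d=1 h=1 f=1 j=0 a=0
t13.Δ1 g=0 c=1 b=1 clk=0 e=1 d=1 h=1 f=1 j=0 a=0
t14.Δ0 g=0 c=1 b=1 clk=0 e=1 d=1 h=1 f=1 j=0 a=0
t14.Δ1 g=0 c=1 b=1 clk=1 e=1 d=1 h=1 f=1 j=0 a=0
t14.Δ2 g=1 c=1 b=1 clk=1 e=1 d=1 h=1 f=1 j=0 a=0
t14.Δ3 g=1 c=1 b=1 clk=1 e=1 d=1 h=1 f=1 j=1 a=0
t14.Δ4 g=1 c=1 b=1 clk=1 e=0 d=1 h=1 f=1 j=1 a=0
t15.Δ0 g=1 c=1 b=1 clk=1 e=0 d=1 h=1 f=1 j=1 a=0
t15.Δ1 g=1 c=1 b=1 clk=0 e=0 d=1 h=1 f=1 j=1 a=0
t16.Δ0 g=1 c=1 b=1 clk=0 e=0 d=1 h=1 f=1 j=1 a=0
t16.Δ1 g=1 c=1 b=1 clk=1 e=0 d=1 h=1 f=1 j=1 a=0
t16.Δ2 g=0 c=1 b=1 clk=1 e=0 d=1 h=1 f=1 j=1 a=0
t16.Δ3 g=0 c=1 b=1 clk=1 e=0 d=1 h=1 f=1 j=0 a=0
t16.Δ4 g=0 c=1 b=1 clk=1 e=1 d=1 h=1 f=1 j=0 a=0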